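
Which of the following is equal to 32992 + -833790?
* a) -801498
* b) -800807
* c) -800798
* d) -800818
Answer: c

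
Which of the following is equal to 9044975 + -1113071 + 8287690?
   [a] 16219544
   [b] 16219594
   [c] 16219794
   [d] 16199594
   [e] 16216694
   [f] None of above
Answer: b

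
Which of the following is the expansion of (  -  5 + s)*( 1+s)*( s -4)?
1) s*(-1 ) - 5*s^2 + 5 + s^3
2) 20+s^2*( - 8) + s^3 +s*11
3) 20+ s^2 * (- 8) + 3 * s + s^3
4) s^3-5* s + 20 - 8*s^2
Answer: 2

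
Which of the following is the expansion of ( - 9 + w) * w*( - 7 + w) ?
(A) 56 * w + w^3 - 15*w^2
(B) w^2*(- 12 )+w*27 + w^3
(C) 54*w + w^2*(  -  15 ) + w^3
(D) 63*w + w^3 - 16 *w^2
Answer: D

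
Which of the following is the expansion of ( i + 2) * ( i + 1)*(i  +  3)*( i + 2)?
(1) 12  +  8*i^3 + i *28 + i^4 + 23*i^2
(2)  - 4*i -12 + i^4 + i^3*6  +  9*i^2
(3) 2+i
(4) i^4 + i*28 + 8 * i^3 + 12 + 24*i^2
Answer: 1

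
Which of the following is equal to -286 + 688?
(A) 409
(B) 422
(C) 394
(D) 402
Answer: D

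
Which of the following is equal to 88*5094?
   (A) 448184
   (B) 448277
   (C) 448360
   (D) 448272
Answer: D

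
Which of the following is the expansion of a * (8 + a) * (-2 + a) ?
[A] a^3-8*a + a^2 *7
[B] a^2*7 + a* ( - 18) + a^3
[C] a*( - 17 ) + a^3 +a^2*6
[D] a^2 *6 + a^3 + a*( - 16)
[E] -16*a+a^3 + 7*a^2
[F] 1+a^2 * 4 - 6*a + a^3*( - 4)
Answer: D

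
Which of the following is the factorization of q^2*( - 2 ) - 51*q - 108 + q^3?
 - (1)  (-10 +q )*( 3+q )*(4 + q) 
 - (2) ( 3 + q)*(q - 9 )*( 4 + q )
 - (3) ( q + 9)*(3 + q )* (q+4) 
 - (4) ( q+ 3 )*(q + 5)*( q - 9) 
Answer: 2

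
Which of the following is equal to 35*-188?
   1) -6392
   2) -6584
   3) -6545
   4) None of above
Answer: 4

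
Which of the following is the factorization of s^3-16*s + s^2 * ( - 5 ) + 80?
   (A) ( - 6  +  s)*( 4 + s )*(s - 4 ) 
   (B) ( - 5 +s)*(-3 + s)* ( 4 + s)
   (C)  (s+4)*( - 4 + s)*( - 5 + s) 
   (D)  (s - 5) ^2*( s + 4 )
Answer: C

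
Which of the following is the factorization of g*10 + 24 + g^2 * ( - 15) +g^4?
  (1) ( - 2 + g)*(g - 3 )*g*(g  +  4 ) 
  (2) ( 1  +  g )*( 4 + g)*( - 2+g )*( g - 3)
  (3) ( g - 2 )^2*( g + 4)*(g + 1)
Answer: 2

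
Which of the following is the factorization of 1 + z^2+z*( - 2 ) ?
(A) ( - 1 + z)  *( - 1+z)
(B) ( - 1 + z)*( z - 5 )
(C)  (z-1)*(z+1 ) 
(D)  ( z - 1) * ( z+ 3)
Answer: A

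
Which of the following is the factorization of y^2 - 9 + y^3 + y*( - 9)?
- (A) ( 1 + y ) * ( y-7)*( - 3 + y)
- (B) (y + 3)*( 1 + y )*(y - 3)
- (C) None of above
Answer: B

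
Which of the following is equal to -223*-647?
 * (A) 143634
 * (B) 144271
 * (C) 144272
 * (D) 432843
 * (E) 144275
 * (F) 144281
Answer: F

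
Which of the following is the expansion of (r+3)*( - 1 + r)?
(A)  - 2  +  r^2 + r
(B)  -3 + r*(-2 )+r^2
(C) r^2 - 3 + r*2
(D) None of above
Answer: C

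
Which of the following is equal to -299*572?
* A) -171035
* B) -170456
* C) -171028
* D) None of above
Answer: C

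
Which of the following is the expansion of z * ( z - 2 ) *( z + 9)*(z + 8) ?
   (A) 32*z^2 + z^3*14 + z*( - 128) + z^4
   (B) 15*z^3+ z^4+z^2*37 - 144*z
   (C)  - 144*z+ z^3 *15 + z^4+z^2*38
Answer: C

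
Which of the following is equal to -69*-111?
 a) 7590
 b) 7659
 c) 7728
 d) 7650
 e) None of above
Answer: b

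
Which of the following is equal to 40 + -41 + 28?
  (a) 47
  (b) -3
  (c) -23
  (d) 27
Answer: d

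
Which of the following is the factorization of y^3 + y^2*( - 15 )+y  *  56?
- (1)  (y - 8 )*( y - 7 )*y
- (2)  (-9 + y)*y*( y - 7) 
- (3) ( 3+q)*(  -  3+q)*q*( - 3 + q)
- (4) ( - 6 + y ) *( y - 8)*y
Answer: 1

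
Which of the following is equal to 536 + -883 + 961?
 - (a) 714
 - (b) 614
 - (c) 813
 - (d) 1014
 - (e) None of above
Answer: b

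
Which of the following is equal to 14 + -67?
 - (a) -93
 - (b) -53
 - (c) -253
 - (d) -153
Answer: b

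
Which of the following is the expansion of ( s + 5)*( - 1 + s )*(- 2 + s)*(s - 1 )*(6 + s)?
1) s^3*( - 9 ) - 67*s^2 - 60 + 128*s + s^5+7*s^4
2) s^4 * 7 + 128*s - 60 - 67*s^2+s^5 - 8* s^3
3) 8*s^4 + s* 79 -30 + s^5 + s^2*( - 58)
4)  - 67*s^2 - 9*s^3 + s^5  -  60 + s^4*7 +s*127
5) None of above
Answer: 1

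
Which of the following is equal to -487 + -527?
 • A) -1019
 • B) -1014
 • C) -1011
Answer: B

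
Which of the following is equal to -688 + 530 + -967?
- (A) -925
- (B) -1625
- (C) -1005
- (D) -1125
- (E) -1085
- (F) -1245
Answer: D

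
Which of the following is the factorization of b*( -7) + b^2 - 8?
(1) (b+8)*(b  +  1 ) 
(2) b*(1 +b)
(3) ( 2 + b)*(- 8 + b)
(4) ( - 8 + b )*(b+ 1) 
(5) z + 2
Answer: 4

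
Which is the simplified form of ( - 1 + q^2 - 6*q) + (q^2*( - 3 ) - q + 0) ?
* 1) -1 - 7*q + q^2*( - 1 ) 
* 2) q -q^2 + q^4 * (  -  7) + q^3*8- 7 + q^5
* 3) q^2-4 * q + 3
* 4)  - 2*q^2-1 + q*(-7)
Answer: 4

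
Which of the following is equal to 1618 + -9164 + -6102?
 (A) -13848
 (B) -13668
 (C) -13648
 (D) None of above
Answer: C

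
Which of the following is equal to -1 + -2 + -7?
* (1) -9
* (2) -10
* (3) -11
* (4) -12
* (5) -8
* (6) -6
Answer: 2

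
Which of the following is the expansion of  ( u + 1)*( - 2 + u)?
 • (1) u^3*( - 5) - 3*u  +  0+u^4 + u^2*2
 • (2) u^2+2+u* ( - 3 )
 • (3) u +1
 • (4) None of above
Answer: 4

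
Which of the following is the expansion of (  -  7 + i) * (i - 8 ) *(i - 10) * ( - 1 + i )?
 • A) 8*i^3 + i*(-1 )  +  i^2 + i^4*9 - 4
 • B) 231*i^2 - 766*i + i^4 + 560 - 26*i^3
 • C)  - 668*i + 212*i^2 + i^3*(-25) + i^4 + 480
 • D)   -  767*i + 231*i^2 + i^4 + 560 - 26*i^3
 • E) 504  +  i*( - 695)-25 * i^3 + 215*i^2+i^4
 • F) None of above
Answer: B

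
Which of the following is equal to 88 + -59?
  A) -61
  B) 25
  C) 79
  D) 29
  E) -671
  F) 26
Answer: D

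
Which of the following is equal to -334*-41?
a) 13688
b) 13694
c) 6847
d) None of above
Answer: b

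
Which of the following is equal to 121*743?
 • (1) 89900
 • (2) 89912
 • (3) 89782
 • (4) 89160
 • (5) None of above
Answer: 5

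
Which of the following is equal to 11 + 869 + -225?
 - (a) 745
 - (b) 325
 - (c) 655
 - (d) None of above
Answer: c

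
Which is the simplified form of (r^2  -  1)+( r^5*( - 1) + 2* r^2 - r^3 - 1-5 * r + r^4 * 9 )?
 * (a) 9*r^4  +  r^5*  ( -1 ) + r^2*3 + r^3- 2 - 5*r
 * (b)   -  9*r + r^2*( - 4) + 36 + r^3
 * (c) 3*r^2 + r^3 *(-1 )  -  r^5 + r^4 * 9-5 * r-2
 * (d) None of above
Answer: c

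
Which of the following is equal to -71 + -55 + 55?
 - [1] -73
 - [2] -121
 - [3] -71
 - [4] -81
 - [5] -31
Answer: 3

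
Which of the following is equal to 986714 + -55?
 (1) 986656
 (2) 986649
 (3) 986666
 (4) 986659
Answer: 4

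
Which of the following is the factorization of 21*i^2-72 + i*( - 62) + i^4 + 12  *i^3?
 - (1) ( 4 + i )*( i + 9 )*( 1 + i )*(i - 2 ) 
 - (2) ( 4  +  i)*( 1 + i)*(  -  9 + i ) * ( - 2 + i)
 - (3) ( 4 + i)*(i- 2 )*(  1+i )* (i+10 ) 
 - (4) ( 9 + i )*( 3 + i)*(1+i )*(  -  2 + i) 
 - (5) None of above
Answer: 1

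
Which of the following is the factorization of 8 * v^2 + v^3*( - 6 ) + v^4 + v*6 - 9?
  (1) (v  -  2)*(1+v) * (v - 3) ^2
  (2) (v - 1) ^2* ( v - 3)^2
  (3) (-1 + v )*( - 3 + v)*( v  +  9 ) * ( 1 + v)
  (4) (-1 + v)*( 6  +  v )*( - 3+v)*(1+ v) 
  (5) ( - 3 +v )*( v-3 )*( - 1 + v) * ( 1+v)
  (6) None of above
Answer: 5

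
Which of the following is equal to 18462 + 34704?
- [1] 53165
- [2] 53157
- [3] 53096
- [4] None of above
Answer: 4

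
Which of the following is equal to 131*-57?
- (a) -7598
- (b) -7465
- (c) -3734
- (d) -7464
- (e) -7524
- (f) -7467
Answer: f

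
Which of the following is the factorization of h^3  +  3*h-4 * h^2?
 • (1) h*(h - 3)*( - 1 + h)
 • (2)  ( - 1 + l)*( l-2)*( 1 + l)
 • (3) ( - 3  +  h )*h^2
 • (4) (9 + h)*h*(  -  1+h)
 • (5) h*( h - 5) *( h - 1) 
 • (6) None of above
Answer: 1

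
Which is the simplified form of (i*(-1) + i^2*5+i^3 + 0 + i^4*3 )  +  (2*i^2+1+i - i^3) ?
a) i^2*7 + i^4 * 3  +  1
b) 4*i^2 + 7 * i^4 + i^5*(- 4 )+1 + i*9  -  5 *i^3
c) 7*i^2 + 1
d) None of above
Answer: a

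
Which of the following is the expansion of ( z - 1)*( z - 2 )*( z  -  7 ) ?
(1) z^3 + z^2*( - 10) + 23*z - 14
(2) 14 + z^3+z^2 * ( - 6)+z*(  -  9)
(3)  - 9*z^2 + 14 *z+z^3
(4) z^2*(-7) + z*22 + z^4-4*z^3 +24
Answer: 1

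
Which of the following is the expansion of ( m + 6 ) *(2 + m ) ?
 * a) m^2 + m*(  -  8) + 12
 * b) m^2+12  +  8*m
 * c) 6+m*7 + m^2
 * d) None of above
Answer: b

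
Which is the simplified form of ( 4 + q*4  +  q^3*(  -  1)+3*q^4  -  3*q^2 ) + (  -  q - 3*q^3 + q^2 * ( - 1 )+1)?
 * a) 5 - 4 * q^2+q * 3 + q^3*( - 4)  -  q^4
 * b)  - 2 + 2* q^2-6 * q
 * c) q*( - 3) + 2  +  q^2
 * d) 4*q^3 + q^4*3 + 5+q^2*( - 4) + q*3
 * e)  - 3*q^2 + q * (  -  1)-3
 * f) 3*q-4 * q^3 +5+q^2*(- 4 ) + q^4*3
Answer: f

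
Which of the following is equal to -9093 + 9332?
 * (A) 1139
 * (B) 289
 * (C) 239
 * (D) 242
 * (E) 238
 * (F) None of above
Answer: C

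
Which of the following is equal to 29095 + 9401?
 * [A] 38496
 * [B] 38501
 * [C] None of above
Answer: A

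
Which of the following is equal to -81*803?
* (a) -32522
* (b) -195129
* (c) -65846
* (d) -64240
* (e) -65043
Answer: e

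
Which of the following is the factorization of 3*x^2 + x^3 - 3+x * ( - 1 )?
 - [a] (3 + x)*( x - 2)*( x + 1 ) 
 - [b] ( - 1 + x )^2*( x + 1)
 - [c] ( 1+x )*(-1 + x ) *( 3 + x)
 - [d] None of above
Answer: c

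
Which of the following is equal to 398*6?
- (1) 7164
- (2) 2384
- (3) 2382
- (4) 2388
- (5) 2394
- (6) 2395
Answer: 4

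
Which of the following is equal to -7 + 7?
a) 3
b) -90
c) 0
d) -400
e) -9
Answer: c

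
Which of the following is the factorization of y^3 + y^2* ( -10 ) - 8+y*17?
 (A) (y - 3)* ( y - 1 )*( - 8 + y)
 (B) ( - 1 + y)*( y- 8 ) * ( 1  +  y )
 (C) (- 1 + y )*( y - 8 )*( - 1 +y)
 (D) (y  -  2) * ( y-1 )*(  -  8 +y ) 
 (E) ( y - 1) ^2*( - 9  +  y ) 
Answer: C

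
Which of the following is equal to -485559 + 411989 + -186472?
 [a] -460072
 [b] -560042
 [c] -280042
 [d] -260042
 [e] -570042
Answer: d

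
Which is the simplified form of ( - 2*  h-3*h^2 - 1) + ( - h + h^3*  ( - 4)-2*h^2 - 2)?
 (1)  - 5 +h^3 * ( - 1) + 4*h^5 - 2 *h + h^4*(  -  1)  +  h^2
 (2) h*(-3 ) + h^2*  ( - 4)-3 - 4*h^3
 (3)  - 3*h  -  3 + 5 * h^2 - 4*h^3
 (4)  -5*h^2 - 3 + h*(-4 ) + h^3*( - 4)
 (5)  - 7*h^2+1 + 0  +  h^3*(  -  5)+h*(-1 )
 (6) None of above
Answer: 6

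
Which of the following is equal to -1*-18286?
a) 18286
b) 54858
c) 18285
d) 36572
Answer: a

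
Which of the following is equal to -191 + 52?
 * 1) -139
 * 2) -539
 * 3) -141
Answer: 1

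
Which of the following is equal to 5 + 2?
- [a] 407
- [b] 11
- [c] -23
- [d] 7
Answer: d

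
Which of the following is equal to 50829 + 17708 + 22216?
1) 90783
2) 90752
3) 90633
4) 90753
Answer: 4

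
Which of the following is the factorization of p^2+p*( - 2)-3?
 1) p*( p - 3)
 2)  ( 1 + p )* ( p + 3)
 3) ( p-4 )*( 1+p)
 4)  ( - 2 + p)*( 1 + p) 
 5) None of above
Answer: 5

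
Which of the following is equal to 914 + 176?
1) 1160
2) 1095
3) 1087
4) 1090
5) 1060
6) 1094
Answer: 4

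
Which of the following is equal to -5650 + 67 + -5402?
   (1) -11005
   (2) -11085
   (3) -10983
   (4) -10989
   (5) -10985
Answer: 5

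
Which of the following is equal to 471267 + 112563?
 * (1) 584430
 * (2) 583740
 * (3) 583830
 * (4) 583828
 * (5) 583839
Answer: 3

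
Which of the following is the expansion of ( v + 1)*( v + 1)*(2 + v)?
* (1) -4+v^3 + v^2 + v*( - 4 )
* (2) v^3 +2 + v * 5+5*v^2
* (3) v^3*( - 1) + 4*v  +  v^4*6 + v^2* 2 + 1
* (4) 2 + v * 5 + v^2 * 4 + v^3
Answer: 4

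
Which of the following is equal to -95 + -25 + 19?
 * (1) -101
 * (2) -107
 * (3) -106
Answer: 1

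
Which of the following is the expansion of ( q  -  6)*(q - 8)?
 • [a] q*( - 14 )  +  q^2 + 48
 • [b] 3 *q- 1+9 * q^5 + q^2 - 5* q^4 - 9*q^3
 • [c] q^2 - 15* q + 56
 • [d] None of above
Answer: a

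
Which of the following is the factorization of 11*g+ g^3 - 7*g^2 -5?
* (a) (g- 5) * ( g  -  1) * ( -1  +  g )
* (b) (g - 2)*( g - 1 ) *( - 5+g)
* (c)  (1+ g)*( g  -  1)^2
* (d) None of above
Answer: a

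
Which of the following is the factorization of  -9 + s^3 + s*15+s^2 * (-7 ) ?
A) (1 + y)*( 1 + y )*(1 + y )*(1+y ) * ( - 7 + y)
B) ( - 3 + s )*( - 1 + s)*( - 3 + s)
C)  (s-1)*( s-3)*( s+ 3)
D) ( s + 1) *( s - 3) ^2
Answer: B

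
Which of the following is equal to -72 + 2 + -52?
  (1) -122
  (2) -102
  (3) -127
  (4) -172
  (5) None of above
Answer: 1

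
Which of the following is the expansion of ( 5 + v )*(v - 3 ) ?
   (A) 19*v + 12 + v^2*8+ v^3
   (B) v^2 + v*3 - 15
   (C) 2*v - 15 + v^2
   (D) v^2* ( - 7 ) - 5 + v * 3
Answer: C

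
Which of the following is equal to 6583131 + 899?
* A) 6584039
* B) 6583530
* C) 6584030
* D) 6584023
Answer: C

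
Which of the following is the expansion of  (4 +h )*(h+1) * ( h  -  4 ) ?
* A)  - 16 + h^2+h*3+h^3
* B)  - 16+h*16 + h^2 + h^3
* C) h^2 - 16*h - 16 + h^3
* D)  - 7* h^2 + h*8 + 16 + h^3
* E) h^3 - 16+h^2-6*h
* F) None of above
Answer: C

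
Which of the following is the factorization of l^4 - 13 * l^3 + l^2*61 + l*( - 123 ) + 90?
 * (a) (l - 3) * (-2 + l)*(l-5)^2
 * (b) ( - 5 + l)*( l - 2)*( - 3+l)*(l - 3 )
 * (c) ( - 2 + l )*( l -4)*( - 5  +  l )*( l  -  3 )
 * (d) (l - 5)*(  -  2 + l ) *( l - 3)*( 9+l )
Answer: b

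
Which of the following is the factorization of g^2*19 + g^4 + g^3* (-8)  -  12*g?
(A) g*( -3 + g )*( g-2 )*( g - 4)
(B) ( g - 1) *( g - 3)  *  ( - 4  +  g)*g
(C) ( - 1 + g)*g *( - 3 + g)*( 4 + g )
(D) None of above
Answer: B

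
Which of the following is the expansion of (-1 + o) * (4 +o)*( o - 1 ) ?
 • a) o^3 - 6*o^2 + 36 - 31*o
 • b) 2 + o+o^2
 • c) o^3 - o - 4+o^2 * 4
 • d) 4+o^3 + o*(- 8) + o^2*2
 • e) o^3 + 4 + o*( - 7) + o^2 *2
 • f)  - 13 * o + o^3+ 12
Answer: e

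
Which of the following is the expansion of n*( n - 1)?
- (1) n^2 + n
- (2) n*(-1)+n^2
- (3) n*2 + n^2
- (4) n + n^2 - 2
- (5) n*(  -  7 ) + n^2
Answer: 2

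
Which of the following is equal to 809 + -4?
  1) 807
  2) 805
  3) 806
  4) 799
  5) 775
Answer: 2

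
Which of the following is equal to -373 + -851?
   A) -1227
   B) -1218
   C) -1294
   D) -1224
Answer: D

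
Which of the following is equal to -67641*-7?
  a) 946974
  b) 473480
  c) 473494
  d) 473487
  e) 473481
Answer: d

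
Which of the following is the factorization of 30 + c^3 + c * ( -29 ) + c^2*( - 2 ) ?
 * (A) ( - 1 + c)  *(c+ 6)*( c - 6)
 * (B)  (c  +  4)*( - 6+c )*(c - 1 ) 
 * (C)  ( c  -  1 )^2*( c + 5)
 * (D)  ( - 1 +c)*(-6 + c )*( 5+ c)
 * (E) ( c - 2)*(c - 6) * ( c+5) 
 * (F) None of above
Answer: D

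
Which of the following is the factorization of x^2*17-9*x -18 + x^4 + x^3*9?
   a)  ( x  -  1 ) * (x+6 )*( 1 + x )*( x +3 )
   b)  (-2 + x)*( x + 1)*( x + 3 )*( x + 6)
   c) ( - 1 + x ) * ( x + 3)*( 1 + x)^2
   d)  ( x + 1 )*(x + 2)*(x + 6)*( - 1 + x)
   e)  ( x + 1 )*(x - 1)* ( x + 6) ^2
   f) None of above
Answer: a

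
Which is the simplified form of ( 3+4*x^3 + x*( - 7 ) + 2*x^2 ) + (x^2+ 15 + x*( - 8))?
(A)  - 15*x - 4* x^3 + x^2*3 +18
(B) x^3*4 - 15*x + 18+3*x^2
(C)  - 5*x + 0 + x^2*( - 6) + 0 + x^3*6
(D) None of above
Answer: B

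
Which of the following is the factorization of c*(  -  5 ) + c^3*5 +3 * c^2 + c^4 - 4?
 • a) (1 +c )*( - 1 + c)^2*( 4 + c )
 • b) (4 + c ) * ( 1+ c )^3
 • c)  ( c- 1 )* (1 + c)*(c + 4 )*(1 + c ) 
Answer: c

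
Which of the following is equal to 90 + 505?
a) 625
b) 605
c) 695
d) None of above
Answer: d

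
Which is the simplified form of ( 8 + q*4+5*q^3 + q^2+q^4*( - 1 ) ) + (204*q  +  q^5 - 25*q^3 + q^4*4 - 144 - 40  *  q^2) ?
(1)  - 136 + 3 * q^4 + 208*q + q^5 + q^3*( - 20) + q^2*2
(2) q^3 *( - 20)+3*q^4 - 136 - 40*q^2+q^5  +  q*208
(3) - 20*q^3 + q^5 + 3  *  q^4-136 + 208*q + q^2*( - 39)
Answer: 3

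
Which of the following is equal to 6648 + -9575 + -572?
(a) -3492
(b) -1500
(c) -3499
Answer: c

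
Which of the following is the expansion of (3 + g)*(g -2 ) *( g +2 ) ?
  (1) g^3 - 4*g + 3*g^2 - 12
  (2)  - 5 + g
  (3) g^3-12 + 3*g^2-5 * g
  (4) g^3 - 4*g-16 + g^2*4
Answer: 1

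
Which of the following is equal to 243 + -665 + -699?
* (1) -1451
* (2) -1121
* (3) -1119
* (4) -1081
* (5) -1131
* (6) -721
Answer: 2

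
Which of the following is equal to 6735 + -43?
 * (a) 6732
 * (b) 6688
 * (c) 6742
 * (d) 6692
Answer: d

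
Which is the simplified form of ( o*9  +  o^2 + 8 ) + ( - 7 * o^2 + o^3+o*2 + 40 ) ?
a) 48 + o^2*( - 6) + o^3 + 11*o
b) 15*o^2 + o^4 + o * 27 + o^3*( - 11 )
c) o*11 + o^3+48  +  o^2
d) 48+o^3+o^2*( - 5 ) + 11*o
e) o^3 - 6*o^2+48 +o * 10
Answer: a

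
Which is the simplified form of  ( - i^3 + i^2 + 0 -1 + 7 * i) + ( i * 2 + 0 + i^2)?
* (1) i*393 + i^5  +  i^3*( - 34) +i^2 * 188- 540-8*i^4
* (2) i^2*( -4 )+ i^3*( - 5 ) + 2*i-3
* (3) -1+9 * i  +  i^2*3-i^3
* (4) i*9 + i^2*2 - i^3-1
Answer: 4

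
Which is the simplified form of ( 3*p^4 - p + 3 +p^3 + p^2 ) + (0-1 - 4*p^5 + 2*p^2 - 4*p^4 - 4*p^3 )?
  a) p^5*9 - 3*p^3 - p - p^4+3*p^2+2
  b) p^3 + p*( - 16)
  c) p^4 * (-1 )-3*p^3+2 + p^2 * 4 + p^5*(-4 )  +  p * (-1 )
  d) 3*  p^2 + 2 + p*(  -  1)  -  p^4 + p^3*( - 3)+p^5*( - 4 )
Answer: d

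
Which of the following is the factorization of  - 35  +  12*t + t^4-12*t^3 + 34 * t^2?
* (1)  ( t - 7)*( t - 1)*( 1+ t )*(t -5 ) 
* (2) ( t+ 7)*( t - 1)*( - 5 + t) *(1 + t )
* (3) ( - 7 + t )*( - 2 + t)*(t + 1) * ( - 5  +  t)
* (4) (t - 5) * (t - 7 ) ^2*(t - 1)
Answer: 1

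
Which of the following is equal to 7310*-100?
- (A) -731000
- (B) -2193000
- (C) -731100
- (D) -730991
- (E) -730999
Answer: A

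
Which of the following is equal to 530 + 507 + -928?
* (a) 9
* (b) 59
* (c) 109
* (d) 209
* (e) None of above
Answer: c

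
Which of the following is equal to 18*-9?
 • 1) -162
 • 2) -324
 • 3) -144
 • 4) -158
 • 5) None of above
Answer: 1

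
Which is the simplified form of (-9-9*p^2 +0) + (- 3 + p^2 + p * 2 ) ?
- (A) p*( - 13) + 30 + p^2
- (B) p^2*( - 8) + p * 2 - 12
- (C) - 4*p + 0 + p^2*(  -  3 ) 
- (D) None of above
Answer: B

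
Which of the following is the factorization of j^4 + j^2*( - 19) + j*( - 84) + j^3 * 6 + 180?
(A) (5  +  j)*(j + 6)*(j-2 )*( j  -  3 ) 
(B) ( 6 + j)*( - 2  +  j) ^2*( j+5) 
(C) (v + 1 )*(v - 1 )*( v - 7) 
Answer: A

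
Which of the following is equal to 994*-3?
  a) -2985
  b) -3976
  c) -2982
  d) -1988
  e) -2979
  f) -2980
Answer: c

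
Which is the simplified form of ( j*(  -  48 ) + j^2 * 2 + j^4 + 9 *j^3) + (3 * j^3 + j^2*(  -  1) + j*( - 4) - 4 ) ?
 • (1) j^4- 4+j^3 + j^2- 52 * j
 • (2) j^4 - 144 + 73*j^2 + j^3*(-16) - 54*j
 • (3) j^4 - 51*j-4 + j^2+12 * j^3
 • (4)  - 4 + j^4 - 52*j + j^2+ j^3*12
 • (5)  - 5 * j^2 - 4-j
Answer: 4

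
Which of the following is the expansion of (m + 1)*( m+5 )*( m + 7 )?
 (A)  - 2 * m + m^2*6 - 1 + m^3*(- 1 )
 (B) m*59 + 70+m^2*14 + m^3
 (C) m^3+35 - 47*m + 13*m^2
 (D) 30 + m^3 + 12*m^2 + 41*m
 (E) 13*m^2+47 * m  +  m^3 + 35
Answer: E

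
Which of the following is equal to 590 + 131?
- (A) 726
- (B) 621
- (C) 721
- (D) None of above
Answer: C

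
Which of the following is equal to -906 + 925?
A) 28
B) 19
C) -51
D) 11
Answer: B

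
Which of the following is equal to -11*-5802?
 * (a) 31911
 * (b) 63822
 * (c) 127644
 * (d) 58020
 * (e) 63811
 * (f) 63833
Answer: b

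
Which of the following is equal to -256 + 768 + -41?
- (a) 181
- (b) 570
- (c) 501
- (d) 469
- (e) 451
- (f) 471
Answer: f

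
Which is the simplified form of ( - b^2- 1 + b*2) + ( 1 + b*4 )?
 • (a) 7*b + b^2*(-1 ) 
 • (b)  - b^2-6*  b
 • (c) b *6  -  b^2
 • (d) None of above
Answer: c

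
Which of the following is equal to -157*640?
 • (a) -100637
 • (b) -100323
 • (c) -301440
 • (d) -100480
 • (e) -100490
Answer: d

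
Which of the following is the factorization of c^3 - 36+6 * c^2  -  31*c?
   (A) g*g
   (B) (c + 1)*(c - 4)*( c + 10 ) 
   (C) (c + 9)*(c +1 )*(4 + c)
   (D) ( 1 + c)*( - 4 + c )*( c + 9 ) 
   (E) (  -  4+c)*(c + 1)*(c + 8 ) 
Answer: D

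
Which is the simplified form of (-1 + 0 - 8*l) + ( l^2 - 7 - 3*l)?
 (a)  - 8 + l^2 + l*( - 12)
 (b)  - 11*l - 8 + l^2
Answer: b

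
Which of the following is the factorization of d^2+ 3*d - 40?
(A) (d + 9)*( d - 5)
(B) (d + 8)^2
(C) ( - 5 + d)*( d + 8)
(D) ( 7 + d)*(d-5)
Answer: C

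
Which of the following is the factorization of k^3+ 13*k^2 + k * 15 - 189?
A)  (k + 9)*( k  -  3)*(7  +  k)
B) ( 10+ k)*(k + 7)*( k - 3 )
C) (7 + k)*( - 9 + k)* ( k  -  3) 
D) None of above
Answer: A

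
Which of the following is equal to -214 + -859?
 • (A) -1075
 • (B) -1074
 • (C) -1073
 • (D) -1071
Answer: C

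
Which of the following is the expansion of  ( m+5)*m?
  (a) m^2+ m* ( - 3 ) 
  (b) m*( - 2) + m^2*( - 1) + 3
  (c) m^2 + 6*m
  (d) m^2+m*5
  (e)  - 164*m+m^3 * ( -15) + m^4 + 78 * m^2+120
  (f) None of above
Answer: d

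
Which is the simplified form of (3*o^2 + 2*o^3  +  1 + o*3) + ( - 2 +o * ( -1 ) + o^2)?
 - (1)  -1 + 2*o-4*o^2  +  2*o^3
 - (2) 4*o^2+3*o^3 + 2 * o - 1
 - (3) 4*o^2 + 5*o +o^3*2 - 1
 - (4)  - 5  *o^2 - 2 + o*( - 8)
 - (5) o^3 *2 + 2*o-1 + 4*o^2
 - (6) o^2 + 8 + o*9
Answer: 5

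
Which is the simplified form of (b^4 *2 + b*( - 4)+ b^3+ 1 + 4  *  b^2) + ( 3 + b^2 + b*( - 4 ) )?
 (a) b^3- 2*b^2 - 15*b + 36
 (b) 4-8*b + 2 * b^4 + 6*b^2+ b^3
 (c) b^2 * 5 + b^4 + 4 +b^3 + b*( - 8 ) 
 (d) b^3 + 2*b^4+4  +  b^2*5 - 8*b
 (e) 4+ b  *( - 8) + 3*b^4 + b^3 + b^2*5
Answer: d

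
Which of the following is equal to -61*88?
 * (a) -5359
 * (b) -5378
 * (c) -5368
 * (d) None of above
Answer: c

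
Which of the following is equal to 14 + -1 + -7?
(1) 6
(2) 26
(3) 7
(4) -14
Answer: 1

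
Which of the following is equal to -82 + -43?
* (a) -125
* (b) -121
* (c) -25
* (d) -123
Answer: a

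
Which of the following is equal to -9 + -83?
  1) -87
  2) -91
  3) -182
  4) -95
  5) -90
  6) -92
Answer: 6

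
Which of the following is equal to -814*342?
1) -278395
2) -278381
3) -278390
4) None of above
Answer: 4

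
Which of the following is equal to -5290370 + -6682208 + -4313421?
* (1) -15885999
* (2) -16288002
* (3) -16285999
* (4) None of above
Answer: 3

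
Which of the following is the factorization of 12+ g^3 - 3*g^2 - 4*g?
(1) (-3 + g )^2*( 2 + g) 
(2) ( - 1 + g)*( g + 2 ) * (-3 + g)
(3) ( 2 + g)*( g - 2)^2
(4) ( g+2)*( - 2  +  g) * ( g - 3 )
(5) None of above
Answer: 4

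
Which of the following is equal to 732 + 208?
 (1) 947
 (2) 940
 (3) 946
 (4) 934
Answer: 2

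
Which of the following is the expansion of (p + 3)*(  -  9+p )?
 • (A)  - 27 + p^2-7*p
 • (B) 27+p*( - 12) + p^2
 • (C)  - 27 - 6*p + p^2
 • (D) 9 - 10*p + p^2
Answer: C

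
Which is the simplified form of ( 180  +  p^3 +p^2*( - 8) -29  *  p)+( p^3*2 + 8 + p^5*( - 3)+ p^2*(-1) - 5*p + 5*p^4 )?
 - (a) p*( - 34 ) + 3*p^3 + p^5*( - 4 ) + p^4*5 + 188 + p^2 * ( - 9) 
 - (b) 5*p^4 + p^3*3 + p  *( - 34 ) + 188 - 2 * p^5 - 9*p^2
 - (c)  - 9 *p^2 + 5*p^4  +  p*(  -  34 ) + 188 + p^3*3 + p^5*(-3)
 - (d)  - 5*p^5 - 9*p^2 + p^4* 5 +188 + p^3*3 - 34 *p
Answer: c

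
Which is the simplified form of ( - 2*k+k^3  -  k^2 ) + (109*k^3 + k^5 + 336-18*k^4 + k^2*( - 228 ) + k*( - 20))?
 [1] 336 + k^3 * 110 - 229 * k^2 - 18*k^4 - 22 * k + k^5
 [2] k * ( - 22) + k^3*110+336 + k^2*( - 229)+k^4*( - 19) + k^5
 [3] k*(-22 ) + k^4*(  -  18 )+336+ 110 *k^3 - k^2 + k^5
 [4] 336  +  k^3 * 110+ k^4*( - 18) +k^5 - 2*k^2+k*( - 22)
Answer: 1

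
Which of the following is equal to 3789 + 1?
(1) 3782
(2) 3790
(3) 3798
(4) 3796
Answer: 2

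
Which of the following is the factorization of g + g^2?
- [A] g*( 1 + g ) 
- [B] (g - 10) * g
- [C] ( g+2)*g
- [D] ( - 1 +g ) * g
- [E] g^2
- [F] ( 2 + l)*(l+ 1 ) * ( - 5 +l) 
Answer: A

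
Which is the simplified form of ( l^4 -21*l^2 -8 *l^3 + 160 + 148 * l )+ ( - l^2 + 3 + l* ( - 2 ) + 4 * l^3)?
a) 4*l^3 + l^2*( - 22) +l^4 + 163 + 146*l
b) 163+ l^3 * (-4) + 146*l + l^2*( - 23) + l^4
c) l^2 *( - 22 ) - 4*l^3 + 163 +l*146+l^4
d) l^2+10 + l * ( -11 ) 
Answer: c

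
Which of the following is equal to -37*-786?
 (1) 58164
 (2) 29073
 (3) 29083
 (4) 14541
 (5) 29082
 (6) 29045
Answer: 5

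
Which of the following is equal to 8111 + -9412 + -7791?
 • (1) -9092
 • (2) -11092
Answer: 1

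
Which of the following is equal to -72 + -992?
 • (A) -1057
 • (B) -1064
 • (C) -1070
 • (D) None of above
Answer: B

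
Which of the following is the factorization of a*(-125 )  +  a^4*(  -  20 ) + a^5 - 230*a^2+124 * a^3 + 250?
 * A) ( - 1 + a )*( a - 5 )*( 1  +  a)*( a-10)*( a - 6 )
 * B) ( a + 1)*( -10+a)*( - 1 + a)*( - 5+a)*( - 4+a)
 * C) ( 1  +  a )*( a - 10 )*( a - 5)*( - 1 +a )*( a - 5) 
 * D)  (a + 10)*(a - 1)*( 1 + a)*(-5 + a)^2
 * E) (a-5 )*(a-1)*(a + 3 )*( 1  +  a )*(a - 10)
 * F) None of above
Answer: C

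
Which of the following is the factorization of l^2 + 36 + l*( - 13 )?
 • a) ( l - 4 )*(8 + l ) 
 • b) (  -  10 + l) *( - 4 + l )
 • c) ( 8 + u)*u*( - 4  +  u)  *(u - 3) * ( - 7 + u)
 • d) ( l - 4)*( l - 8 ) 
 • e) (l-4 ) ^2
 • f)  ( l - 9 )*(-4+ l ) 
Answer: f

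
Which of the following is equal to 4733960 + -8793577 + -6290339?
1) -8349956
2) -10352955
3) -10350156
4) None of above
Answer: 4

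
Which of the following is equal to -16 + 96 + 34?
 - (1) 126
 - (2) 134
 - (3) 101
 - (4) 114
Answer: 4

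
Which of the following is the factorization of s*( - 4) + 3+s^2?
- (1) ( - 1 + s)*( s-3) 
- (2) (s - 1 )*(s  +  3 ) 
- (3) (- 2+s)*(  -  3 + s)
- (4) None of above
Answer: 1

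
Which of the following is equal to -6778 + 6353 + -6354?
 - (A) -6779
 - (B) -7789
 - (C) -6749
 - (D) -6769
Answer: A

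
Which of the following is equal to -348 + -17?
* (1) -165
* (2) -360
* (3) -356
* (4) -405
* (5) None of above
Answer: 5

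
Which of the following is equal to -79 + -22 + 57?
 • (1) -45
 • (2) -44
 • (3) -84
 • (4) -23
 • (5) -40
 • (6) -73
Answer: 2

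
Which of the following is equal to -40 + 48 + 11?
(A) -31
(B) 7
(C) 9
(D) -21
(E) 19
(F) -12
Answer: E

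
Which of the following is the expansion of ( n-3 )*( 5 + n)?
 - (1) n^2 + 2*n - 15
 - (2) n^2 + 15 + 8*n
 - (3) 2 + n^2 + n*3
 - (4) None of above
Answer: 1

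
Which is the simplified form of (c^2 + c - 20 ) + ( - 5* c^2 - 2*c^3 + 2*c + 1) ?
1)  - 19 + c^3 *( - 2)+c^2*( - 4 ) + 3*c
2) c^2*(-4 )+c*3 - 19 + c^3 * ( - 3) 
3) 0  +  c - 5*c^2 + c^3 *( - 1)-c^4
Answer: 1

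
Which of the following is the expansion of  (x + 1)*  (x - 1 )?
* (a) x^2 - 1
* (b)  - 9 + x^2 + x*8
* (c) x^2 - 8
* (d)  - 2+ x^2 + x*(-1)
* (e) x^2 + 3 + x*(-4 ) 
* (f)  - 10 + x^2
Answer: a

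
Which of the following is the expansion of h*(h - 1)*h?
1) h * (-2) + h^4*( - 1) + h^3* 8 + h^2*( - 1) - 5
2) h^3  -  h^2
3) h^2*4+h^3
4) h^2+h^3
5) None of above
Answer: 2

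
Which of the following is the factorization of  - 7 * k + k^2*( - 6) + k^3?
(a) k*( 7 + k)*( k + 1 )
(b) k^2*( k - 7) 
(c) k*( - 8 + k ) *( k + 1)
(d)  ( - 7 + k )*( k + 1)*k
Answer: d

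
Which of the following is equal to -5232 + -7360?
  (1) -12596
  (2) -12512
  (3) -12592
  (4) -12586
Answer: 3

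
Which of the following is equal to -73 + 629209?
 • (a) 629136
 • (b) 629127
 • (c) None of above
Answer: a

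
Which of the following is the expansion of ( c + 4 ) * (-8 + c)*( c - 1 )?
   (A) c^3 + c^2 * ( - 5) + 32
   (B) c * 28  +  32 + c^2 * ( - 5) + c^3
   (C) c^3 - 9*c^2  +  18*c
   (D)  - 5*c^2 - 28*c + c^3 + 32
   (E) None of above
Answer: D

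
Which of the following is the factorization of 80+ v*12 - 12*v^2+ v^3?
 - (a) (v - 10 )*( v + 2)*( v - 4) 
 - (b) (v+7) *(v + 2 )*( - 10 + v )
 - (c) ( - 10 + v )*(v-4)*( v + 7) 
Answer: a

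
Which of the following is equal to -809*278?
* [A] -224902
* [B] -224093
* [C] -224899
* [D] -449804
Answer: A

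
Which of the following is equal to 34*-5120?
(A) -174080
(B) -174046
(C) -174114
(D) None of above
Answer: A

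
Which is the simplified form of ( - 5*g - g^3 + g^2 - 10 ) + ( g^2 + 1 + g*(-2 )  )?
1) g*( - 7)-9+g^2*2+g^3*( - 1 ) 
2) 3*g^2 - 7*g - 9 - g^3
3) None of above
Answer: 1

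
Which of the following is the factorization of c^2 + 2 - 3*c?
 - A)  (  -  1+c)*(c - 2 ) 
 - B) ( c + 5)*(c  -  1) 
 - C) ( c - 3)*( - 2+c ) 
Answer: A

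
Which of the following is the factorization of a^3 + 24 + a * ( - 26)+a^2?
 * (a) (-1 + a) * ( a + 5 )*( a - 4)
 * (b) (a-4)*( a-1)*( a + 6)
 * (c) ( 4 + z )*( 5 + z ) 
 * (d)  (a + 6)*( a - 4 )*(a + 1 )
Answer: b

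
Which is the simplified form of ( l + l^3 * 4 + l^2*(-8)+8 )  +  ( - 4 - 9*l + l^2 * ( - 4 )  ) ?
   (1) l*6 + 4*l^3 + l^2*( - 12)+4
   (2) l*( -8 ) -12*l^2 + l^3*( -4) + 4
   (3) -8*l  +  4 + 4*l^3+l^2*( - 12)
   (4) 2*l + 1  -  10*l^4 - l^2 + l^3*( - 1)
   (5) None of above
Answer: 3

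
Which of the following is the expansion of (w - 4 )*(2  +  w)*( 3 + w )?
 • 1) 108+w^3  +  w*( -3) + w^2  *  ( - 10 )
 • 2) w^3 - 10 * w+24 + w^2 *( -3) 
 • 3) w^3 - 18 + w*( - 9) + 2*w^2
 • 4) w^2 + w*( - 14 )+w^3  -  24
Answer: 4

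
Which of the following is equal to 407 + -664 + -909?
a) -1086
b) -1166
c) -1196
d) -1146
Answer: b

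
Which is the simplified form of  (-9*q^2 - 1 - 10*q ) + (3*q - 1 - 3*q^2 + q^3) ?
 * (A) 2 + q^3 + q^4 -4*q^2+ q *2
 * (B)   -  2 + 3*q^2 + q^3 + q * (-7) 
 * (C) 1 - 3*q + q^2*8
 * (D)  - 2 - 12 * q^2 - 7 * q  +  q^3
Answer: D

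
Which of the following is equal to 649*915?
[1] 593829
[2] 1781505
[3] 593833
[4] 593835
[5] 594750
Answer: 4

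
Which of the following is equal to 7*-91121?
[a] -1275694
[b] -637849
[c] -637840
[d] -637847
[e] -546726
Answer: d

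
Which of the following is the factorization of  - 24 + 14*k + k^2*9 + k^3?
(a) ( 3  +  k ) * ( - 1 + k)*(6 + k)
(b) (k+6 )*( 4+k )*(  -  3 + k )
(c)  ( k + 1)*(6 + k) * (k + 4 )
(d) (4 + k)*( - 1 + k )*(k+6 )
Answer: d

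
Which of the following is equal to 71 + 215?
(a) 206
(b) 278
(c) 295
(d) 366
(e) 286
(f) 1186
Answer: e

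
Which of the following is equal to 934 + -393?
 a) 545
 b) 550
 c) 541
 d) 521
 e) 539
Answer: c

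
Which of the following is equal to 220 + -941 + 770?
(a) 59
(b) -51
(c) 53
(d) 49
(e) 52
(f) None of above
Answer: d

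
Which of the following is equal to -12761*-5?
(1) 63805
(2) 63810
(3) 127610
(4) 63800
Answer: 1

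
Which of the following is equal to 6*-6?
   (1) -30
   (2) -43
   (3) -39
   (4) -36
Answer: 4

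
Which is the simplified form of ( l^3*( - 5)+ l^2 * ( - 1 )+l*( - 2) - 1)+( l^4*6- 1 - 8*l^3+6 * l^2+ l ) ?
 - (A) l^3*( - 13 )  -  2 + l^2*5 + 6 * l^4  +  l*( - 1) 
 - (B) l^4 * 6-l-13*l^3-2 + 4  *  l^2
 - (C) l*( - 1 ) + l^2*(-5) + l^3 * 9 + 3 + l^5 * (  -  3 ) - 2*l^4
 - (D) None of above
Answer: A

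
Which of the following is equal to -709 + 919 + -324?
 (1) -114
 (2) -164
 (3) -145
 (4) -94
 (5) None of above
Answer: 1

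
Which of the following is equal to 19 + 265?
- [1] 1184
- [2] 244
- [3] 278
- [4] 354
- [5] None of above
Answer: 5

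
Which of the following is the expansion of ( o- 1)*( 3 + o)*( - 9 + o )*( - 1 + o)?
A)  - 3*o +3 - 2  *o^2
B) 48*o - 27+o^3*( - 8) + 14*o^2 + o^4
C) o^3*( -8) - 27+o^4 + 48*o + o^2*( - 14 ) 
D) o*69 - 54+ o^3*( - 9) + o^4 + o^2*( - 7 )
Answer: C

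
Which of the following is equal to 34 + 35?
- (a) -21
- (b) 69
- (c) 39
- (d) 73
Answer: b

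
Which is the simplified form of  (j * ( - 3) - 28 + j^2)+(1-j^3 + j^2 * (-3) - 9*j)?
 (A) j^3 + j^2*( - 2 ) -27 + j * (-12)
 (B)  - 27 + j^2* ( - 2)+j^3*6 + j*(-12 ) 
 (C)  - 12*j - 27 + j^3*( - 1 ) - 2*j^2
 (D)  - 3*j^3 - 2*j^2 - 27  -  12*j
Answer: C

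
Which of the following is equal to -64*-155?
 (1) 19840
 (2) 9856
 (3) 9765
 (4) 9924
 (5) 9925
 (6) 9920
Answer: 6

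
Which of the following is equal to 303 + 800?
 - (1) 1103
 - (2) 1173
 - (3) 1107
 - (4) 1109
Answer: 1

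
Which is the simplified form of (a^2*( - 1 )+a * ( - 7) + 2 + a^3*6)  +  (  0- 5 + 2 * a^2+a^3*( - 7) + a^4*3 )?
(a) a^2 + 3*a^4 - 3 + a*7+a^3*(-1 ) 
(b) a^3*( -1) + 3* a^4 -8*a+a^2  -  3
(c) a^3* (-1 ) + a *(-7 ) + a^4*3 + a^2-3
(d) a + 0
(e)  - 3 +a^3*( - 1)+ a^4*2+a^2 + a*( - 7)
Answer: c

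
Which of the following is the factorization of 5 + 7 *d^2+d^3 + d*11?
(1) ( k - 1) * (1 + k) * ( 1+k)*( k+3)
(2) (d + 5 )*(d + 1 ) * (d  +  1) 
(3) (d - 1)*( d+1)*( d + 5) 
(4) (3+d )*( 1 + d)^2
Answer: 2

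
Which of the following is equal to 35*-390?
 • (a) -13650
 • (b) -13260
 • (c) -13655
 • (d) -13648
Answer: a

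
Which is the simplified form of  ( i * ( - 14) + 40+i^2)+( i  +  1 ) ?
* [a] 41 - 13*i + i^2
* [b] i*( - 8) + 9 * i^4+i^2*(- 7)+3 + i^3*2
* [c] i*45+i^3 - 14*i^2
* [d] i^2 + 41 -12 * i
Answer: a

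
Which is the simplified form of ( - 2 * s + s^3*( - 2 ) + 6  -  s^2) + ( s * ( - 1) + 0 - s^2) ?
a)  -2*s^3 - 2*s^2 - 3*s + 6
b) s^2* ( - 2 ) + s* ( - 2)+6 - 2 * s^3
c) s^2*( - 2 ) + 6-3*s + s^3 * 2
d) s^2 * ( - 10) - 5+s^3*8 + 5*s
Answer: a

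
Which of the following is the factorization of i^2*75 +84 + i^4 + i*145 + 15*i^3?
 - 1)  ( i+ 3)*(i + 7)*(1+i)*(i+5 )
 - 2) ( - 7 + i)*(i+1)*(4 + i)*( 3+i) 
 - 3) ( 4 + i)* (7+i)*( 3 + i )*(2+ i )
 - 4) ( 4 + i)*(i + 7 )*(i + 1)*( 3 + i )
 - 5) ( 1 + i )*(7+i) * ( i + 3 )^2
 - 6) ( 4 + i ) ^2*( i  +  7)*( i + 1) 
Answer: 4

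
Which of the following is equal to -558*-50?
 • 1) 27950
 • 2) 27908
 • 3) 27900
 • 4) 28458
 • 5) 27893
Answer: 3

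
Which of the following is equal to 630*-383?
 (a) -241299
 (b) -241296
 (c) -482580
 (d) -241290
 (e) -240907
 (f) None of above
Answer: d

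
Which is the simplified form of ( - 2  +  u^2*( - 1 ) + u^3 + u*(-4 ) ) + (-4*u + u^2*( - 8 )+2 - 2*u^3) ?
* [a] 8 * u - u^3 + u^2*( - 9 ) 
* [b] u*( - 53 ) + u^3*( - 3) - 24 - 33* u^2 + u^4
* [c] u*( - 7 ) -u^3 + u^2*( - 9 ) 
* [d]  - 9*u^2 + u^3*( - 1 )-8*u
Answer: d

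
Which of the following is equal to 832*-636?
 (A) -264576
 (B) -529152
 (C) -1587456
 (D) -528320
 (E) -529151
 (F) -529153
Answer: B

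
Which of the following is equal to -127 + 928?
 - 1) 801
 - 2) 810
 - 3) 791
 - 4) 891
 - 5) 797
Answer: 1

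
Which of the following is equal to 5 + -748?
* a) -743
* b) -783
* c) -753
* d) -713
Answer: a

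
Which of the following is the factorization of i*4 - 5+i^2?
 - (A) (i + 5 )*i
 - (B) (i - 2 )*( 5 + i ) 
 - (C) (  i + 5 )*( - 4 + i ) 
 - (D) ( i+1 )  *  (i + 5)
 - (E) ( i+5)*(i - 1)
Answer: E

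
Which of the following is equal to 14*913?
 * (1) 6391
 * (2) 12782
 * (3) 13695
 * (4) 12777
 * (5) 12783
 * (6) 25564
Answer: 2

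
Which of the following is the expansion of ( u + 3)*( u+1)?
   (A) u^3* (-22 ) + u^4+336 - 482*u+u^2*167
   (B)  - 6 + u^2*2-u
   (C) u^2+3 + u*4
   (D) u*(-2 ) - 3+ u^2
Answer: C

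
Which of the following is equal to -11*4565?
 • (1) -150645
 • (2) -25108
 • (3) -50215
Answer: 3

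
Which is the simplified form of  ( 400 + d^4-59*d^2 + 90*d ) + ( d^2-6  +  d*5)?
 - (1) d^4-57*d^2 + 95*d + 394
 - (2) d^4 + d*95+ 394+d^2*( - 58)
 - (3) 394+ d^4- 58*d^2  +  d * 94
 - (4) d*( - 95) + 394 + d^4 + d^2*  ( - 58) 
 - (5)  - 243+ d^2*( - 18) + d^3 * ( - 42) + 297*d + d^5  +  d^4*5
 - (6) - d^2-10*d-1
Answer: 2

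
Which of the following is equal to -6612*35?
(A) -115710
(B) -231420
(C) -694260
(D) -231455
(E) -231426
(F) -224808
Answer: B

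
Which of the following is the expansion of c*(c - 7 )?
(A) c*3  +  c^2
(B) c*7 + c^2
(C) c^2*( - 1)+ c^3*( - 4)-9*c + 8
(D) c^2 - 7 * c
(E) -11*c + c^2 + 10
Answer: D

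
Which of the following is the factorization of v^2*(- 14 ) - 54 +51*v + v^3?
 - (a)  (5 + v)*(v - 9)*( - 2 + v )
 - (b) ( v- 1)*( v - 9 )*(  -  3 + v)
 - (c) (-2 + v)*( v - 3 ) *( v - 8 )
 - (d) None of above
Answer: d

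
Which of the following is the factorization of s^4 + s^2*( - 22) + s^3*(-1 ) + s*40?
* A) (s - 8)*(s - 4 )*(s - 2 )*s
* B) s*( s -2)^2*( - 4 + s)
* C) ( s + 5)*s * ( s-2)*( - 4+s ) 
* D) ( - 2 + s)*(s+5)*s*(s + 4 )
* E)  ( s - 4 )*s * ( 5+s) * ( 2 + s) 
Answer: C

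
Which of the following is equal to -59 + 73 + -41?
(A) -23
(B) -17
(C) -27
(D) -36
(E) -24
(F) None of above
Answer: C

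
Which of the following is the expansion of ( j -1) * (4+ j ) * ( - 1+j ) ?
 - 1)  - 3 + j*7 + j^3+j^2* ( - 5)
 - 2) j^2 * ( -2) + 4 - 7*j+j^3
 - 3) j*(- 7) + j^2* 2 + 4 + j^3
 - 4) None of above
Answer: 3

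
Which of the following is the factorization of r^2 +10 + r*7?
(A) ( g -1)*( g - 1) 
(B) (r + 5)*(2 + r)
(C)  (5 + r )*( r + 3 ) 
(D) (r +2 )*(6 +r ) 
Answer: B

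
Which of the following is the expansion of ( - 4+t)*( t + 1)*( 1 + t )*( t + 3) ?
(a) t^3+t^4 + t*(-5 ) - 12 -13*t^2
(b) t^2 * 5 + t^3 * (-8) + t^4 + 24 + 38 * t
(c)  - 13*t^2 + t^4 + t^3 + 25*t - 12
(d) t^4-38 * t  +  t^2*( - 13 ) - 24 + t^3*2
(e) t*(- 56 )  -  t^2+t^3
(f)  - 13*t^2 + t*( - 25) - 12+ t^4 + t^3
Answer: f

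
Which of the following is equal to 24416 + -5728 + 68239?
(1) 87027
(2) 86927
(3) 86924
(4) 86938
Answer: 2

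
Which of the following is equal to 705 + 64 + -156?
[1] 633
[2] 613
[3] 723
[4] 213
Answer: 2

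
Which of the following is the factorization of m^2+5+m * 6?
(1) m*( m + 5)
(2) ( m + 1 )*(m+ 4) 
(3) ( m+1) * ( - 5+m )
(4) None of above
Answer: 4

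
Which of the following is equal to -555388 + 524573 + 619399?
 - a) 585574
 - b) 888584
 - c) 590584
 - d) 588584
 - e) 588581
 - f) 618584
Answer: d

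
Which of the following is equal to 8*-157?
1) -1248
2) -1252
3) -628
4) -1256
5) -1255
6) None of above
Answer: 4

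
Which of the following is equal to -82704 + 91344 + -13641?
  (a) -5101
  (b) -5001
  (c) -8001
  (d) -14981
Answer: b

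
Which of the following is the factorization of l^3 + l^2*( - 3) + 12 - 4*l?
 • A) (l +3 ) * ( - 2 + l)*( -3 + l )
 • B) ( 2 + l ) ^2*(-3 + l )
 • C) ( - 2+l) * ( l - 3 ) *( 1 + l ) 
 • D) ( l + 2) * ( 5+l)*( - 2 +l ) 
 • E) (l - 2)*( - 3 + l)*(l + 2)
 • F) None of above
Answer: E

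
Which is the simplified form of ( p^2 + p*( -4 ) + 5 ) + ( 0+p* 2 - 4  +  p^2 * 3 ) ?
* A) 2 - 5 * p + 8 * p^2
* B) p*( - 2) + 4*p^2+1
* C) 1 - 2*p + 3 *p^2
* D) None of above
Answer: B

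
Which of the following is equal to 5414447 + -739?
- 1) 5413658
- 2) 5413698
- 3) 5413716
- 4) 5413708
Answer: 4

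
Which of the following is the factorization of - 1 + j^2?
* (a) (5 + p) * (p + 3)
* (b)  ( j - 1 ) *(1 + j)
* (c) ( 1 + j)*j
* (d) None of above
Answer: b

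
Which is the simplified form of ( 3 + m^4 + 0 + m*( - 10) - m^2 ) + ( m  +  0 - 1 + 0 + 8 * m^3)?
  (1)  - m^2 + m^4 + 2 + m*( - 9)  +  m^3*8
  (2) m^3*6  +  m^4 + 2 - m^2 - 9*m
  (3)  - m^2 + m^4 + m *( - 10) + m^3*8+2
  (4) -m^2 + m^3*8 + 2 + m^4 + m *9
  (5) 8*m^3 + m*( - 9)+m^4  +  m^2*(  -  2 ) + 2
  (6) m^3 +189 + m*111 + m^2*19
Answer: 1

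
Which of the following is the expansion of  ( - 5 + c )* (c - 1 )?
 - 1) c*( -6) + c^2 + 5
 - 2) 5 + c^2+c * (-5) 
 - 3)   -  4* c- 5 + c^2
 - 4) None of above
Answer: 1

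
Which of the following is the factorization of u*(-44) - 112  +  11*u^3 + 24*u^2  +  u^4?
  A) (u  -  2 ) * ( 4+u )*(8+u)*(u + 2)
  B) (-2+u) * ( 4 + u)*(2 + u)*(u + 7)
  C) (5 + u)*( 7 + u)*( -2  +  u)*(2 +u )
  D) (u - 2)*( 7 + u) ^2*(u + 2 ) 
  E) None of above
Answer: B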